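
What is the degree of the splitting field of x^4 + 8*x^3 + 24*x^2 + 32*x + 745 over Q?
The degree of the splitting field over Q equals the order of the Galois group, so first determine the group. The polynomial is an irreducible quartic over Q and its discriminant is 99179645184 = 314928^2, a perfect square, so the Galois group is contained in A_4. The resolvent cubic y^3 - 24*y^2 - 2724*y + 22816 splits completely over Q, which gives the Klein four-group V_4. The Galois group V_4 (4T2) has order 4, so the splitting field has degree 4 over Q.

4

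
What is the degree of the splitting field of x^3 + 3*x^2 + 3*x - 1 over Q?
The degree of the splitting field over Q equals the order of the Galois group, so first determine the group. The polynomial is an irreducible cubic over Q and its discriminant is -108, which is not a perfect square. For an irreducible cubic, a non-square discriminant gives Galois group S_3. The Galois group S_3 (3T2) has order 6, so the splitting field has degree 6 over Q.

6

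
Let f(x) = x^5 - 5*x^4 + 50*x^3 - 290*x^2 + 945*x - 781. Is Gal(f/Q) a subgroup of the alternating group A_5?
The polynomial is irreducible of degree 5 over Q. Its discriminant is 9333105664000000 = 96608000^2, a perfect square. A Galois group lies in the alternating group exactly when the discriminant is a square in Q, so the Galois group (A_5) is contained in A_5.

Yes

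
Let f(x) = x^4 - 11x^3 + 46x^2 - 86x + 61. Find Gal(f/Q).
The polynomial is an irreducible quartic over Q and its discriminant is 125, which is not a perfect square, so the Galois group is not contained in A_4. The resolvent cubic y^3 - 46*y^2 + 702*y - 3553 has exactly one rational root, so the Galois group is C_4 or D_4. The quartic becomes reducible over Q(sqrt(disc)), so the group is C_4.

C_4 (also written C4)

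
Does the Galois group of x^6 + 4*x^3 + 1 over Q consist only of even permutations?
No

The polynomial is irreducible of degree 6 over Q. Its discriminant is 1259712, which is not a perfect square. A Galois group lies in the alternating group exactly when the discriminant is a square in Q, so the Galois group (D_6) is not contained in A_6.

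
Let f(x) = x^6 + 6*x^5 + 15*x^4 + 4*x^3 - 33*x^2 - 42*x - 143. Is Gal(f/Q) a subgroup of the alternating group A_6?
The polynomial is irreducible of degree 6 over Q. Its discriminant is 5410421842378752, which is not a perfect square. A Galois group lies in the alternating group exactly when the discriminant is a square in Q, so the Galois group (S_3 x S_3) is not contained in A_6.

No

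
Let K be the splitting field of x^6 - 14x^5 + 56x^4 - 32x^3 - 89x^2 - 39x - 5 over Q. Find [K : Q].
The degree of the splitting field over Q equals the order of the Galois group, so first determine the group. The polynomial f is an irreducible sextic over Q, so G = Gal(f/Q) is one of the 16 transitive subgroups 6T1, ..., 6T16 of S_6. The discriminant of f is 30991489 = 5567^2, a perfect square, so G is contained in A_6. The transitive groups of degree 6 contained in A_6 are: A_4 (6T4, order 12), S_4 (6T7, order 24), (C_3 x C_3) : C_4 (6T10, order 36), PSL(2,5) (6T12, order 60), A_6 (6T15, order 360). By Dedekind's theorem, for a prime p not dividing disc(f) the degrees of the irreducible factors of f mod p form the cycle type of an element of G. Factoring f modulo the 21 such primes p <= 79 (skipping 19, which divides the discriminant), each new pattern first appears at: mod 2: f = (x + 1)(x^5 + x^4 + x^3 + x^2 + 1), pattern 5+1; mod 7: f = (x^3 + 2x^2 + 4x + 5)(x^3 + 5x^2 + 6), pattern 3+3; mod 61: f = (x + 59)(x + 60)(x^2 + 23x + 32)(x^2 + 27x + 39), pattern 2+2+1+1. No other pattern occurs in this range, so the set of observed cycle types is {5+1, 3+3, 2+2+1+1}. The candidates containing elements of all these cycle types are PSL(2,5) (6T12) of order 60, A_6 (6T15) of order 360; the others are excluded. The observed types are precisely the cycle types that occur in PSL(2,5) (6T12) (apart from the identity). Each of the other remaining candidates has further cycle types, and by the Chebotarev density theorem the matching factorization patterns would occur for a proportion of primes equal to their share of the group: A_6 (6T15) additionally contains elements of type 4+2, 3+1+1+1 (130 of its 360 elements, about 36% of primes). None of the 21 primes tested shows any such pattern (for each of these groups the chance of that is below 10^-4), which rules them out. Hence G = PSL(2,5) (6T12), of order 60. The Galois group PSL(2,5) (6T12) has order 60, so the splitting field has degree 60 over Q.

60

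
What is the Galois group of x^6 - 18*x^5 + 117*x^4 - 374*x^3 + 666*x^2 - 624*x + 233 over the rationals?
A_4 x C_2 (order 24)

The polynomial f is an irreducible sextic over Q, so G = Gal(f/Q) is one of the 16 transitive subgroups 6T1, ..., 6T16 of S_6. The discriminant of f is -30366624190464, which is not a perfect square, so G is not contained in A_6. The transitive groups of degree 6 not contained in A_6 are: C_6 (6T1, order 6), S_3 (6T2, order 6), D_6 (6T3, order 12), C_3 x S_3 (6T5, order 18), A_4 x C_2 (6T6, order 24), S_4 (6T8, order 24), S_3 x S_3 (6T9, order 36), S_4 x C_2 (6T11, order 48), (S_3 x S_3) : C_2 (6T13, order 72), PGL(2,5) (6T14, order 120), S_6 (6T16, order 720). By Dedekind's theorem, for a prime p not dividing disc(f) the degrees of the irreducible factors of f mod p form the cycle type of an element of G. Factoring f modulo the 33 such primes p <= 149 (skipping 2, 3, which divide the discriminant), each new pattern first appears at: mod 5: f = (x^3 + 3x^2 + 2x + 3)(x^3 + 4x^2 + 3x + 1), pattern 3+3; mod 7: f = (x^6 + 3x^5 + 5x^4 + 4x^3 + x^2 + 6x + 2), pattern 6; mod 17: f = (x + 7)(x + 15)(x^2 + 3x + 12)(x^2 + 8x + 6), pattern 2+2+1+1; mod 19: f = (x + 1)(x + 7)(x + 11)(x + 12)(x^2 + 8x + 2), pattern 2+1+1+1+1; mod 71: f = (x^2 + 5x + 42)(x^2 + 15x + 41)(x^2 + 33x + 9), pattern 2+2+2. No other pattern occurs in this range, so the set of observed cycle types is {3+3, 6, 2+2+1+1, 2+1+1+1+1, 2+2+2}. The candidates containing elements of all these cycle types are A_4 x C_2 (6T6) of order 24, S_4 x C_2 (6T11) of order 48, (S_3 x S_3) : C_2 (6T13) of order 72, S_6 (6T16) of order 720; the others are excluded. The observed types are precisely the cycle types that occur in A_4 x C_2 (6T6) (apart from the identity). Each of the other remaining candidates has further cycle types, and by the Chebotarev density theorem the matching factorization patterns would occur for a proportion of primes equal to their share of the group: S_4 x C_2 (6T11) additionally contains elements of type 4+2, 4+1+1 (12 of its 48 elements, about 25% of primes); (S_3 x S_3) : C_2 (6T13) additionally contains elements of type 4+2, 3+2+1, 3+1+1+1 (34 of its 72 elements, about 47% of primes); S_6 (6T16) additionally contains elements of type 5+1, 4+2, 4+1+1, 3+2+1, 3+1+1+1 (484 of its 720 elements, about 67% of primes). None of the 33 primes tested shows any such pattern (for each of these groups the chance of that is below 10^-4), which rules them out. Hence G = A_4 x C_2 (6T6), of order 24.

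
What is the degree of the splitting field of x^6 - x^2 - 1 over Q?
24

The degree of the splitting field over Q equals the order of the Galois group, so first determine the group. The polynomial f is an irreducible sextic over Q, so G = Gal(f/Q) is one of the 16 transitive subgroups 6T1, ..., 6T16 of S_6. The discriminant of f is 33856 = 184^2, a perfect square, so G is contained in A_6. The transitive groups of degree 6 contained in A_6 are: A_4 (6T4, order 12), S_4 (6T7, order 24), (C_3 x C_3) : C_4 (6T10, order 36), PSL(2,5) (6T12, order 60), A_6 (6T15, order 360). By Dedekind's theorem, for a prime p not dividing disc(f) the degrees of the irreducible factors of f mod p form the cycle type of an element of G. Factoring f modulo the 79 such primes p <= 419 (skipping 2, 23, which divide the discriminant), each new pattern first appears at: mod 3: f = (x^3 + x^2 + 2x + 1)(x^3 + 2x^2 + 2x + 2), pattern 3+3; mod 5: f = (x^2 + 3)(x^4 + 2x^2 + 3), pattern 4+2; mod 19: f = (x + 5)(x + 14)(x^2 + 9x + 15)(x^2 + 10x + 15), pattern 2+2+1+1; mod 223: f = (x + 16)(x + 57)(x + 78)(x + 145)(x + 166)(x + 207), pattern 1+1+1+1+1+1. No other pattern occurs in this range, so the set of observed cycle types is {3+3, 4+2, 2+2+1+1, 1+1+1+1+1+1}. The candidates containing elements of all these cycle types are S_4 (6T7) of order 24, (C_3 x C_3) : C_4 (6T10) of order 36, A_6 (6T15) of order 360; the others are excluded. The observed types are precisely the cycle types that occur in S_4 (6T7). Each of the other remaining candidates has further cycle types, and by the Chebotarev density theorem the matching factorization patterns would occur for a proportion of primes equal to their share of the group: (C_3 x C_3) : C_4 (6T10) additionally contains elements of type 3+1+1+1 (4 of its 36 elements, about 11% of primes); A_6 (6T15) additionally contains elements of type 5+1, 3+1+1+1 (184 of its 360 elements, about 51% of primes). None of the 79 primes tested shows any such pattern (for each of these groups the chance of that is below 10^-4), which rules them out. Hence G = S_4 (6T7), of order 24. The Galois group S_4 (6T7) has order 24, so the splitting field has degree 24 over Q.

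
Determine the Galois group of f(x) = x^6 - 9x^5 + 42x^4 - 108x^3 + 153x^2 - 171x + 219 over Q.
C_6, the cyclic group of order 6

The polynomial f is an irreducible sextic over Q, so G = Gal(f/Q) is one of the 16 transitive subgroups 6T1, ..., 6T16 of S_6. The discriminant of f is -4354249146770043, which is not a perfect square, so G is not contained in A_6. The transitive groups of degree 6 not contained in A_6 are: C_6 (6T1, order 6), S_3 (6T2, order 6), D_6 (6T3, order 12), C_3 x S_3 (6T5, order 18), A_4 x C_2 (6T6, order 24), S_4 (6T8, order 24), S_3 x S_3 (6T9, order 36), S_4 x C_2 (6T11, order 48), (S_3 x S_3) : C_2 (6T13, order 72), PGL(2,5) (6T14, order 120), S_6 (6T16, order 720). By Dedekind's theorem, for a prime p not dividing disc(f) the degrees of the irreducible factors of f mod p form the cycle type of an element of G. Factoring f modulo the 37 such primes p <= 173 (skipping 3, 17, 73, which divide the discriminant), each new pattern first appears at: mod 2: f = (x^6 + x^5 + x^2 + x + 1), pattern 6; mod 7: f = (x^3 + 2x^2 + x + 4)(x^3 + 3x^2 + 4), pattern 3+3; mod 19: f = (x + 1)(x + 3)(x + 6)(x + 9)(x + 14)(x + 15), pattern 1+1+1+1+1+1; mod 53: f = (x^2 + 7x + 38)(x^2 + 18x + 46)(x^2 + 19x + 46), pattern 2+2+2. No other pattern occurs in this range, so the set of observed cycle types is {6, 3+3, 1+1+1+1+1+1, 2+2+2}. The candidates containing elements of all these cycle types are C_6 (6T1) of order 6, D_6 (6T3) of order 12, C_3 x S_3 (6T5) of order 18, A_4 x C_2 (6T6) of order 24, S_3 x S_3 (6T9) of order 36, S_4 x C_2 (6T11) of order 48, (S_3 x S_3) : C_2 (6T13) of order 72, PGL(2,5) (6T14) of order 120, S_6 (6T16) of order 720; the others are excluded. The observed types are precisely the cycle types that occur in C_6 (6T1). Each of the other remaining candidates has further cycle types, and by the Chebotarev density theorem the matching factorization patterns would occur for a proportion of primes equal to their share of the group: D_6 (6T3) additionally contains elements of type 2+2+1+1 (3 of its 12 elements, about 25% of primes); C_3 x S_3 (6T5) additionally contains elements of type 3+1+1+1 (4 of its 18 elements, about 22% of primes); A_4 x C_2 (6T6) additionally contains elements of type 2+2+1+1, 2+1+1+1+1 (6 of its 24 elements, about 25% of primes); S_3 x S_3 (6T9) additionally contains elements of type 3+1+1+1, 2+2+1+1 (13 of its 36 elements, about 36% of primes); S_4 x C_2 (6T11) additionally contains elements of type 4+2, 4+1+1, 2+2+1+1, 2+1+1+1+1 (24 of its 48 elements, about 50% of primes); (S_3 x S_3) : C_2 (6T13) additionally contains elements of type 4+2, 3+2+1, 3+1+1+1, 2+2+1+1, 2+1+1+1+1 (49 of its 72 elements, about 68% of primes); PGL(2,5) (6T14) additionally contains elements of type 5+1, 4+1+1, 2+2+1+1 (69 of its 120 elements, about 58% of primes); S_6 (6T16) additionally contains elements of type 5+1, 4+2, 4+1+1, 3+2+1, 3+1+1+1, 2+2+1+1, 2+1+1+1+1 (544 of its 720 elements, about 76% of primes). None of the 37 primes tested shows any such pattern (for each of these groups the chance of that is below 10^-4), which rules them out. Hence G = C_6 (6T1), of order 6.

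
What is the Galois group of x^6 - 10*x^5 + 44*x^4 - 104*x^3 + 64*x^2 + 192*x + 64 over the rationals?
The polynomial f is an irreducible sextic over Q, so G = Gal(f/Q) is one of the 16 transitive subgroups 6T1, ..., 6T16 of S_6. The discriminant of f is 564385546240000 = 23756800^2, a perfect square, so G is contained in A_6. The transitive groups of degree 6 contained in A_6 are: A_4 (6T4, order 12), S_4 (6T7, order 24), (C_3 x C_3) : C_4 (6T10, order 36), PSL(2,5) (6T12, order 60), A_6 (6T15, order 360). By Dedekind's theorem, for a prime p not dividing disc(f) the degrees of the irreducible factors of f mod p form the cycle type of an element of G. Factoring f modulo the 19 such primes p <= 79 (skipping 2, 5, 29, which divide the discriminant), each new pattern first appears at: mod 3: f = (x^2 + 2x + 2)(x^4 + x + 2), pattern 4+2; mod 11: f = (x^3 + 2x^2 + x + 8)(x^3 + 10x^2 + x + 8), pattern 3+3; mod 19: f = (x + 1)(x + 3)(x^2 + x + 9)(x^2 + 4x + 8), pattern 2+2+1+1; mod 61: f = (x + 7)(x + 21)(x + 54)(x^3 + 30x^2 + 12x + 8), pattern 3+1+1+1. No other pattern occurs in this range, so the set of observed cycle types is {4+2, 3+3, 2+2+1+1, 3+1+1+1}. The candidates containing elements of all these cycle types are (C_3 x C_3) : C_4 (6T10) of order 36, A_6 (6T15) of order 360; the others are excluded. The observed types are precisely the cycle types that occur in (C_3 x C_3) : C_4 (6T10) (apart from the identity). Each of the other remaining candidates has further cycle types, and by the Chebotarev density theorem the matching factorization patterns would occur for a proportion of primes equal to their share of the group: A_6 (6T15) additionally contains elements of type 5+1 (144 of its 360 elements, about 40% of primes). None of the 19 primes tested shows any such pattern (for each of these groups the chance of that is below 10^-4), which rules them out. Hence G = (C_3 x C_3) : C_4 (6T10), of order 36.

6T10: (C_3 x C_3) : C_4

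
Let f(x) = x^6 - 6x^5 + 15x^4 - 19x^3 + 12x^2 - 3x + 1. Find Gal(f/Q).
The polynomial f is an irreducible sextic over Q, so G = Gal(f/Q) is one of the 16 transitive subgroups 6T1, ..., 6T16 of S_6. The discriminant of f is -19683, which is not a perfect square, so G is not contained in A_6. The transitive groups of degree 6 not contained in A_6 are: C_6 (6T1, order 6), S_3 (6T2, order 6), D_6 (6T3, order 12), C_3 x S_3 (6T5, order 18), A_4 x C_2 (6T6, order 24), S_4 (6T8, order 24), S_3 x S_3 (6T9, order 36), S_4 x C_2 (6T11, order 48), (S_3 x S_3) : C_2 (6T13, order 72), PGL(2,5) (6T14, order 120), S_6 (6T16, order 720). By Dedekind's theorem, for a prime p not dividing disc(f) the degrees of the irreducible factors of f mod p form the cycle type of an element of G. Factoring f modulo the 37 such primes p <= 163 (skipping 3, which divides the discriminant), each new pattern first appears at: mod 2: f = (x^6 + x^4 + x^3 + x + 1), pattern 6; mod 7: f = (x^3 + 4x^2 + 3x + 2)(x^3 + 4x^2 + 3x + 4), pattern 3+3; mod 17: f = (x^2 + x + 16)(x^2 + 2x + 15)(x^2 + 8x + 9), pattern 2+2+2; mod 19: f = (x + 1)(x + 2)(x + 9)(x + 12)(x + 13)(x + 14), pattern 1+1+1+1+1+1. No other pattern occurs in this range, so the set of observed cycle types is {6, 3+3, 2+2+2, 1+1+1+1+1+1}. The candidates containing elements of all these cycle types are C_6 (6T1) of order 6, D_6 (6T3) of order 12, C_3 x S_3 (6T5) of order 18, A_4 x C_2 (6T6) of order 24, S_3 x S_3 (6T9) of order 36, S_4 x C_2 (6T11) of order 48, (S_3 x S_3) : C_2 (6T13) of order 72, PGL(2,5) (6T14) of order 120, S_6 (6T16) of order 720; the others are excluded. The observed types are precisely the cycle types that occur in C_6 (6T1). Each of the other remaining candidates has further cycle types, and by the Chebotarev density theorem the matching factorization patterns would occur for a proportion of primes equal to their share of the group: D_6 (6T3) additionally contains elements of type 2+2+1+1 (3 of its 12 elements, about 25% of primes); C_3 x S_3 (6T5) additionally contains elements of type 3+1+1+1 (4 of its 18 elements, about 22% of primes); A_4 x C_2 (6T6) additionally contains elements of type 2+2+1+1, 2+1+1+1+1 (6 of its 24 elements, about 25% of primes); S_3 x S_3 (6T9) additionally contains elements of type 3+1+1+1, 2+2+1+1 (13 of its 36 elements, about 36% of primes); S_4 x C_2 (6T11) additionally contains elements of type 4+2, 4+1+1, 2+2+1+1, 2+1+1+1+1 (24 of its 48 elements, about 50% of primes); (S_3 x S_3) : C_2 (6T13) additionally contains elements of type 4+2, 3+2+1, 3+1+1+1, 2+2+1+1, 2+1+1+1+1 (49 of its 72 elements, about 68% of primes); PGL(2,5) (6T14) additionally contains elements of type 5+1, 4+1+1, 2+2+1+1 (69 of its 120 elements, about 58% of primes); S_6 (6T16) additionally contains elements of type 5+1, 4+2, 4+1+1, 3+2+1, 3+1+1+1, 2+2+1+1, 2+1+1+1+1 (544 of its 720 elements, about 76% of primes). None of the 37 primes tested shows any such pattern (for each of these groups the chance of that is below 10^-4), which rules them out. Hence G = C_6 (6T1), of order 6.

C_6 (also written C6)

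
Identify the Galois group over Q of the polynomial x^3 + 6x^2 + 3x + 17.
The polynomial is an irreducible cubic over Q and its discriminant is -16767, which is not a perfect square. For an irreducible cubic, a non-square discriminant gives Galois group S_3.

S_3, the symmetric group on 3 letters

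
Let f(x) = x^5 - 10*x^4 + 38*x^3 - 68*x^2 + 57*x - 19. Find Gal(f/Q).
The polynomial f is an irreducible quintic over Q, so G = Gal(f/Q) is a transitive subgroup of S_5: one of C_5 (5T1, order 5), D_5 (5T2, order 10), F_20 (5T3, order 20), A_5 (5T4, order 60) or S_5 (5T5, order 120). The discriminant of f is 2869, which is not a perfect square, so G is not contained in A_5. The transitive groups of degree 5 not contained in A_5 are: F_20 (5T3, order 20), S_5 (5T5, order 120). By Dedekind's theorem, for a prime p not dividing disc(f) the degrees of the irreducible factors of f mod p form the cycle type of an element of G. Factoring f modulo the first such prime p = 2, each new pattern first appears at: mod 2: f = (x^2 + x + 1)(x^3 + x^2 + 1), pattern 3+2. No other pattern occurs in this range, so the set of observed cycle types is {3+2}. Among the candidates above, the only group containing elements of all these cycle types is S_5 (5T5) — F_20 (5T3) lacks at least one of them. Hence G = S_5 (5T5), of order 120.

S_5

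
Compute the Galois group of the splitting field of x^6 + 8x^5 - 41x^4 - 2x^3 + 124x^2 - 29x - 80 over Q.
The polynomial f is an irreducible sextic over Q, so G = Gal(f/Q) is one of the 16 transitive subgroups 6T1, ..., 6T16 of S_6. The discriminant of f is 1770264843169 = 1330513^2, a perfect square, so G is contained in A_6. The transitive groups of degree 6 contained in A_6 are: A_4 (6T4, order 12), S_4 (6T7, order 24), (C_3 x C_3) : C_4 (6T10, order 36), PSL(2,5) (6T12, order 60), A_6 (6T15, order 360). By Dedekind's theorem, for a prime p not dividing disc(f) the degrees of the irreducible factors of f mod p form the cycle type of an element of G. Factoring f modulo the 21 such primes p <= 79 (skipping 19, which divides the discriminant), each new pattern first appears at: mod 2: f = (x)(x^5 + x^3 + 1), pattern 5+1; mod 7: f = (x^3 + 2x^2 + 4x + 2)(x^3 + 6x^2 + 6x + 2), pattern 3+3; mod 61: f = (x + 4)(x + 49)(x^2 + 6x + 44)(x^2 + 10x + 31), pattern 2+2+1+1. No other pattern occurs in this range, so the set of observed cycle types is {5+1, 3+3, 2+2+1+1}. The candidates containing elements of all these cycle types are PSL(2,5) (6T12) of order 60, A_6 (6T15) of order 360; the others are excluded. The observed types are precisely the cycle types that occur in PSL(2,5) (6T12) (apart from the identity). Each of the other remaining candidates has further cycle types, and by the Chebotarev density theorem the matching factorization patterns would occur for a proportion of primes equal to their share of the group: A_6 (6T15) additionally contains elements of type 4+2, 3+1+1+1 (130 of its 360 elements, about 36% of primes). None of the 21 primes tested shows any such pattern (for each of these groups the chance of that is below 10^-4), which rules them out. Hence G = PSL(2,5) (6T12), of order 60.

PSL(2,5), A_5 acting on 6 points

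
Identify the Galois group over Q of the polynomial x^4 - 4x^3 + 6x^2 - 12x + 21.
The polynomial is an irreducible quartic over Q and its discriminant is 331776 = 576^2, a perfect square, so the Galois group is contained in A_4. The resolvent cubic y^3 - 6*y^2 - 36*y + 24 is irreducible over Q. An irreducible resolvent with square discriminant gives A_4.

A_4 (also written A4)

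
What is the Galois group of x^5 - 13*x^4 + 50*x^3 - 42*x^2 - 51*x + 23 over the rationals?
The polynomial f is an irreducible quintic over Q, so G = Gal(f/Q) is a transitive subgroup of S_5: one of C_5 (5T1, order 5), D_5 (5T2, order 10), F_20 (5T3, order 20), A_5 (5T4, order 60) or S_5 (5T5, order 120). The discriminant of f is 15352201216 = 123904^2, a perfect square, so G is contained in A_5. The transitive groups of degree 5 contained in A_5 are: C_5 (5T1, order 5), D_5 (5T2, order 10), A_5 (5T4, order 60). By Dedekind's theorem, for a prime p not dividing disc(f) the degrees of the irreducible factors of f mod p form the cycle type of an element of G. Factoring f modulo the 14 such primes p <= 53 (skipping 2, 11, which divide the discriminant), each new pattern first appears at: mod 3: f = (x^5 + 2x^4 + 2x^3 + 2), pattern 5; mod 23: f = (x)(x + 8)(x + 12)(x + 15)(x + 21), pattern 1+1+1+1+1. No other pattern occurs in this range, so the set of observed cycle types is {5, 1+1+1+1+1}. The candidates containing elements of all these cycle types are C_5 (5T1) of order 5, D_5 (5T2) of order 10, A_5 (5T4) of order 60; the others are excluded. The observed types are precisely the cycle types that occur in C_5 (5T1). Each of the other remaining candidates has further cycle types, and by the Chebotarev density theorem the matching factorization patterns would occur for a proportion of primes equal to their share of the group: D_5 (5T2) additionally contains elements of type 2+2+1 (5 of its 10 elements, about 50% of primes); A_5 (5T4) additionally contains elements of type 3+1+1, 2+2+1 (35 of its 60 elements, about 58% of primes). None of the 14 primes tested shows any such pattern (for each of these groups the chance of that is below 10^-4), which rules them out. Hence G = C_5 (5T1), of order 5.

C_5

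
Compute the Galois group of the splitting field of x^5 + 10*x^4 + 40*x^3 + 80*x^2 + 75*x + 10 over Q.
The polynomial f is an irreducible quintic over Q, so G = Gal(f/Q) is a transitive subgroup of S_5: one of C_5 (5T1, order 5), D_5 (5T2, order 10), F_20 (5T3, order 20), A_5 (5T4, order 60) or S_5 (5T5, order 120). The discriminant of f is 64000000 = 8000^2, a perfect square, so G is contained in A_5. The transitive groups of degree 5 contained in A_5 are: C_5 (5T1, order 5), D_5 (5T2, order 10), A_5 (5T4, order 60). By Dedekind's theorem, for a prime p not dividing disc(f) the degrees of the irreducible factors of f mod p form the cycle type of an element of G. Factoring f modulo the 23 such primes p <= 97 (skipping 2, 5, which divide the discriminant), each new pattern first appears at: mod 3: f = (x + 2)(x^2 + 1)(x^2 + 2x + 2), pattern 2+2+1; mod 7: f = (x^5 + 3x^4 + 5x^3 + 3x^2 + 5x + 3), pattern 5. No other pattern occurs in this range, so the set of observed cycle types is {2+2+1, 5}. The candidates containing elements of all these cycle types are D_5 (5T2) of order 10, A_5 (5T4) of order 60; the others are excluded. The observed types are precisely the cycle types that occur in D_5 (5T2) (apart from the identity). Each of the other remaining candidates has further cycle types, and by the Chebotarev density theorem the matching factorization patterns would occur for a proportion of primes equal to their share of the group: A_5 (5T4) additionally contains elements of type 3+1+1 (20 of its 60 elements, about 33% of primes). None of the 23 primes tested shows any such pattern (for each of these groups the chance of that is below 10^-4), which rules them out. Hence G = D_5 (5T2), of order 10.

D_5 (order 10)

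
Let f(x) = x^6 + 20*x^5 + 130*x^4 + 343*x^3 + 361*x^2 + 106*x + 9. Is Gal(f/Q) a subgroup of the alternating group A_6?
Yes

The polynomial is irreducible of degree 6 over Q. Its discriminant is 3646117689361 = 1909481^2, a perfect square. A Galois group lies in the alternating group exactly when the discriminant is a square in Q, so the Galois group (PSL(2,5)) is contained in A_6.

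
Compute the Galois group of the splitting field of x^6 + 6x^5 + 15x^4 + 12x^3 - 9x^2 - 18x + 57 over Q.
C_6, the cyclic group of order 6

The polynomial f is an irreducible sextic over Q, so G = Gal(f/Q) is one of the 16 transitive subgroups 6T1, ..., 6T16 of S_6. The discriminant of f is -21134460321792, which is not a perfect square, so G is not contained in A_6. The transitive groups of degree 6 not contained in A_6 are: C_6 (6T1, order 6), S_3 (6T2, order 6), D_6 (6T3, order 12), C_3 x S_3 (6T5, order 18), A_4 x C_2 (6T6, order 24), S_4 (6T8, order 24), S_3 x S_3 (6T9, order 36), S_4 x C_2 (6T11, order 48), (S_3 x S_3) : C_2 (6T13, order 72), PGL(2,5) (6T14, order 120), S_6 (6T16, order 720). By Dedekind's theorem, for a prime p not dividing disc(f) the degrees of the irreducible factors of f mod p form the cycle type of an element of G. Factoring f modulo the 37 such primes p <= 167 (skipping 2, 3, which divide the discriminant), each new pattern first appears at: mod 5: f = (x^6 + x^5 + 2x^3 + x^2 + 2x + 2), pattern 6; mod 7: f = (x^3 + 3x^2 + 3x + 3)(x^3 + 3x^2 + 3x + 5), pattern 3+3; mod 17: f = (x^2 + 11x + 14)(x^2 + 13x + 16)(x^2 + 16x + 2), pattern 2+2+2; mod 19: f = (x)(x + 9)(x + 11)(x + 13)(x + 14)(x + 16), pattern 1+1+1+1+1+1. No other pattern occurs in this range, so the set of observed cycle types is {6, 3+3, 2+2+2, 1+1+1+1+1+1}. The candidates containing elements of all these cycle types are C_6 (6T1) of order 6, D_6 (6T3) of order 12, C_3 x S_3 (6T5) of order 18, A_4 x C_2 (6T6) of order 24, S_3 x S_3 (6T9) of order 36, S_4 x C_2 (6T11) of order 48, (S_3 x S_3) : C_2 (6T13) of order 72, PGL(2,5) (6T14) of order 120, S_6 (6T16) of order 720; the others are excluded. The observed types are precisely the cycle types that occur in C_6 (6T1). Each of the other remaining candidates has further cycle types, and by the Chebotarev density theorem the matching factorization patterns would occur for a proportion of primes equal to their share of the group: D_6 (6T3) additionally contains elements of type 2+2+1+1 (3 of its 12 elements, about 25% of primes); C_3 x S_3 (6T5) additionally contains elements of type 3+1+1+1 (4 of its 18 elements, about 22% of primes); A_4 x C_2 (6T6) additionally contains elements of type 2+2+1+1, 2+1+1+1+1 (6 of its 24 elements, about 25% of primes); S_3 x S_3 (6T9) additionally contains elements of type 3+1+1+1, 2+2+1+1 (13 of its 36 elements, about 36% of primes); S_4 x C_2 (6T11) additionally contains elements of type 4+2, 4+1+1, 2+2+1+1, 2+1+1+1+1 (24 of its 48 elements, about 50% of primes); (S_3 x S_3) : C_2 (6T13) additionally contains elements of type 4+2, 3+2+1, 3+1+1+1, 2+2+1+1, 2+1+1+1+1 (49 of its 72 elements, about 68% of primes); PGL(2,5) (6T14) additionally contains elements of type 5+1, 4+1+1, 2+2+1+1 (69 of its 120 elements, about 58% of primes); S_6 (6T16) additionally contains elements of type 5+1, 4+2, 4+1+1, 3+2+1, 3+1+1+1, 2+2+1+1, 2+1+1+1+1 (544 of its 720 elements, about 76% of primes). None of the 37 primes tested shows any such pattern (for each of these groups the chance of that is below 10^-4), which rules them out. Hence G = C_6 (6T1), of order 6.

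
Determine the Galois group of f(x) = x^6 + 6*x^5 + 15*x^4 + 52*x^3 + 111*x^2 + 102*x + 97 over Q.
The polynomial f is an irreducible sextic over Q, so G = Gal(f/Q) is one of the 16 transitive subgroups 6T1, ..., 6T16 of S_6. The discriminant of f is 1352605460594688, which is not a perfect square, so G is not contained in A_6. The transitive groups of degree 6 not contained in A_6 are: C_6 (6T1, order 6), S_3 (6T2, order 6), D_6 (6T3, order 12), C_3 x S_3 (6T5, order 18), A_4 x C_2 (6T6, order 24), S_4 (6T8, order 24), S_3 x S_3 (6T9, order 36), S_4 x C_2 (6T11, order 48), (S_3 x S_3) : C_2 (6T13, order 72), PGL(2,5) (6T14, order 120), S_6 (6T16, order 720). By Dedekind's theorem, for a prime p not dividing disc(f) the degrees of the irreducible factors of f mod p form the cycle type of an element of G. Factoring f modulo the 79 such primes p <= 419 (skipping 2, 3, which divide the discriminant), each new pattern first appears at: mod 5: f = (x^6 + x^5 + 2x^3 + x^2 + 2x + 2), pattern 6; mod 7: f = (x^2 + 1)(x^2 + x + 4)(x^2 + 5x + 5), pattern 2+2+2; mod 11: f = (x + 2)(x + 5)(x^2 + x + 1)(x^2 + 9x + 2), pattern 2+2+1+1; mod 13: f = (x^3 + 3x^2 + 3x + 10)(x^3 + 3x^2 + 3x + 11), pattern 3+3; mod 97: f = (x)(x + 37)(x + 48)(x + 55)(x + 63)(x + 94), pattern 1+1+1+1+1+1. No other pattern occurs in this range, so the set of observed cycle types is {6, 2+2+2, 2+2+1+1, 3+3, 1+1+1+1+1+1}. The candidates containing elements of all these cycle types are D_6 (6T3) of order 12, A_4 x C_2 (6T6) of order 24, S_3 x S_3 (6T9) of order 36, S_4 x C_2 (6T11) of order 48, (S_3 x S_3) : C_2 (6T13) of order 72, PGL(2,5) (6T14) of order 120, S_6 (6T16) of order 720; the others are excluded. The observed types are precisely the cycle types that occur in D_6 (6T3). Each of the other remaining candidates has further cycle types, and by the Chebotarev density theorem the matching factorization patterns would occur for a proportion of primes equal to their share of the group: A_4 x C_2 (6T6) additionally contains elements of type 2+1+1+1+1 (3 of its 24 elements, about 12% of primes); S_3 x S_3 (6T9) additionally contains elements of type 3+1+1+1 (4 of its 36 elements, about 11% of primes); S_4 x C_2 (6T11) additionally contains elements of type 4+2, 4+1+1, 2+1+1+1+1 (15 of its 48 elements, about 31% of primes); (S_3 x S_3) : C_2 (6T13) additionally contains elements of type 4+2, 3+2+1, 3+1+1+1, 2+1+1+1+1 (40 of its 72 elements, about 56% of primes); PGL(2,5) (6T14) additionally contains elements of type 5+1, 4+1+1 (54 of its 120 elements, about 45% of primes); S_6 (6T16) additionally contains elements of type 5+1, 4+2, 4+1+1, 3+2+1, 3+1+1+1, 2+1+1+1+1 (499 of its 720 elements, about 69% of primes). None of the 79 primes tested shows any such pattern (for each of these groups the chance of that is below 10^-4), which rules them out. Hence G = D_6 (6T3), of order 12.

D_6, the dihedral group of order 12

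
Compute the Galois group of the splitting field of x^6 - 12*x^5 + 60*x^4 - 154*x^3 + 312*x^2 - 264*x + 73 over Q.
The polynomial f is an irreducible sextic over Q, so G = Gal(f/Q) is one of the 16 transitive subgroups 6T1, ..., 6T16 of S_6. The discriminant of f is -941328478973952, which is not a perfect square, so G is not contained in A_6. The transitive groups of degree 6 not contained in A_6 are: C_6 (6T1, order 6), S_3 (6T2, order 6), D_6 (6T3, order 12), C_3 x S_3 (6T5, order 18), A_4 x C_2 (6T6, order 24), S_4 (6T8, order 24), S_3 x S_3 (6T9, order 36), S_4 x C_2 (6T11, order 48), (S_3 x S_3) : C_2 (6T13, order 72), PGL(2,5) (6T14, order 120), S_6 (6T16, order 720). By Dedekind's theorem, for a prime p not dividing disc(f) the degrees of the irreducible factors of f mod p form the cycle type of an element of G. Factoring f modulo the 23 such primes p <= 103 (skipping 2, 3, 17, 67, which divide the discriminant), each new pattern first appears at: mod 5: f = (x^2 + 3)(x^2 + x + 2)(x^2 + 2x + 3), pattern 2+2+2; mod 7: f = (x^3 + x^2 + 3)(x^3 + x^2 + 3x + 1), pattern 3+3; mod 61: f = (x + 19)(x + 26)(x + 41)(x + 44)(x + 46)(x + 56), pattern 1+1+1+1+1+1. No other pattern occurs in this range, so the set of observed cycle types is {2+2+2, 3+3, 1+1+1+1+1+1}. The candidates containing elements of all these cycle types are C_6 (6T1) of order 6, S_3 (6T2) of order 6, D_6 (6T3) of order 12, C_3 x S_3 (6T5) of order 18, A_4 x C_2 (6T6) of order 24, S_4 (6T8) of order 24, S_3 x S_3 (6T9) of order 36, S_4 x C_2 (6T11) of order 48, (S_3 x S_3) : C_2 (6T13) of order 72, PGL(2,5) (6T14) of order 120, S_6 (6T16) of order 720; the others are excluded. The observed types are precisely the cycle types that occur in S_3 (6T2). Each of the other remaining candidates has further cycle types, and by the Chebotarev density theorem the matching factorization patterns would occur for a proportion of primes equal to their share of the group: C_6 (6T1) additionally contains elements of type 6 (2 of its 6 elements, about 33% of primes); D_6 (6T3) additionally contains elements of type 6, 2+2+1+1 (5 of its 12 elements, about 42% of primes); C_3 x S_3 (6T5) additionally contains elements of type 6, 3+1+1+1 (10 of its 18 elements, about 56% of primes); A_4 x C_2 (6T6) additionally contains elements of type 6, 2+2+1+1, 2+1+1+1+1 (14 of its 24 elements, about 58% of primes); S_4 (6T8) additionally contains elements of type 4+1+1, 2+2+1+1 (9 of its 24 elements, about 38% of primes); S_3 x S_3 (6T9) additionally contains elements of type 6, 3+1+1+1, 2+2+1+1 (25 of its 36 elements, about 69% of primes); S_4 x C_2 (6T11) additionally contains elements of type 6, 4+2, 4+1+1, 2+2+1+1, 2+1+1+1+1 (32 of its 48 elements, about 67% of primes); (S_3 x S_3) : C_2 (6T13) additionally contains elements of type 6, 4+2, 3+2+1, 3+1+1+1, 2+2+1+1, 2+1+1+1+1 (61 of its 72 elements, about 85% of primes); PGL(2,5) (6T14) additionally contains elements of type 6, 5+1, 4+1+1, 2+2+1+1 (89 of its 120 elements, about 74% of primes); S_6 (6T16) additionally contains elements of type 6, 5+1, 4+2, 4+1+1, 3+2+1, 3+1+1+1, 2+2+1+1, 2+1+1+1+1 (664 of its 720 elements, about 92% of primes). None of the 23 primes tested shows any such pattern (for each of these groups the chance of that is below 10^-4), which rules them out. Hence G = S_3 (6T2), of order 6.

S_3, S_3 acting on 6 points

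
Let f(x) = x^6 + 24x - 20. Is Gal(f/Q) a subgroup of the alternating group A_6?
Yes

The polynomial is irreducible of degree 6 over Q. Its discriminant is 746496000000 = 864000^2, a perfect square. A Galois group lies in the alternating group exactly when the discriminant is a square in Q, so the Galois group (A_6) is contained in A_6.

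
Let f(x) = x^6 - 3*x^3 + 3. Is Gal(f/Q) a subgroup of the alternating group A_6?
The polynomial is irreducible of degree 6 over Q. Its discriminant is -177147, which is not a perfect square. A Galois group lies in the alternating group exactly when the discriminant is a square in Q, so the Galois group (C_3 x S_3) is not contained in A_6.

No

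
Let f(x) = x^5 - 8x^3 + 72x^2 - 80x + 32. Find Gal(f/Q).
S_5 (order 120)

The polynomial f is an irreducible quintic over Q, so G = Gal(f/Q) is a transitive subgroup of S_5: one of C_5 (5T1, order 5), D_5 (5T2, order 10), F_20 (5T3, order 20), A_5 (5T4, order 60) or S_5 (5T5, order 120). The discriminant of f is 770141323264, which is not a perfect square, so G is not contained in A_5. The transitive groups of degree 5 not contained in A_5 are: F_20 (5T3, order 20), S_5 (5T5, order 120). By Dedekind's theorem, for a prime p not dividing disc(f) the degrees of the irreducible factors of f mod p form the cycle type of an element of G. Factoring f modulo the 3 such primes p <= 7 (skipping 2, which divides the discriminant), each new pattern first appears at: mod 3: f = (x^5 + x^3 + x + 2), pattern 5; mod 7: f = (x^2 + 6x + 4)(x^3 + x^2 + 3x + 1), pattern 3+2. No other pattern occurs in this range, so the set of observed cycle types is {5, 3+2}. Among the candidates above, the only group containing elements of all these cycle types is S_5 (5T5) — F_20 (5T3) lacks at least one of them. Hence G = S_5 (5T5), of order 120.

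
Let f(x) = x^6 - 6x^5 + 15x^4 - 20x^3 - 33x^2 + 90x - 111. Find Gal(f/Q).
A_4 (order 12)

The polynomial f is an irreducible sextic over Q, so G = Gal(f/Q) is one of the 16 transitive subgroups 6T1, ..., 6T16 of S_6. The discriminant of f is 450868486864896 = 21233664^2, a perfect square, so G is contained in A_6. The transitive groups of degree 6 contained in A_6 are: A_4 (6T4, order 12), S_4 (6T7, order 24), (C_3 x C_3) : C_4 (6T10, order 36), PSL(2,5) (6T12, order 60), A_6 (6T15, order 360). By Dedekind's theorem, for a prime p not dividing disc(f) the degrees of the irreducible factors of f mod p form the cycle type of an element of G. Factoring f modulo the 33 such primes p <= 149 (skipping 2, 3, which divide the discriminant), each new pattern first appears at: mod 5: f = (x^3 + 4x + 2)(x^3 + 4x^2 + x + 2), pattern 3+3; mod 17: f = (x + 3)(x + 12)(x^2 + 15x + 6)(x^2 + 15x + 12), pattern 2+2+1+1; mod 71: f = (x + 6)(x + 7)(x + 9)(x + 60)(x + 62)(x + 63), pattern 1+1+1+1+1+1. No other pattern occurs in this range, so the set of observed cycle types is {3+3, 2+2+1+1, 1+1+1+1+1+1}. The candidates containing elements of all these cycle types are A_4 (6T4) of order 12, S_4 (6T7) of order 24, (C_3 x C_3) : C_4 (6T10) of order 36, PSL(2,5) (6T12) of order 60, A_6 (6T15) of order 360; the others are excluded. The observed types are precisely the cycle types that occur in A_4 (6T4). Each of the other remaining candidates has further cycle types, and by the Chebotarev density theorem the matching factorization patterns would occur for a proportion of primes equal to their share of the group: S_4 (6T7) additionally contains elements of type 4+2 (6 of its 24 elements, about 25% of primes); (C_3 x C_3) : C_4 (6T10) additionally contains elements of type 4+2, 3+1+1+1 (22 of its 36 elements, about 61% of primes); PSL(2,5) (6T12) additionally contains elements of type 5+1 (24 of its 60 elements, about 40% of primes); A_6 (6T15) additionally contains elements of type 5+1, 4+2, 3+1+1+1 (274 of its 360 elements, about 76% of primes). None of the 33 primes tested shows any such pattern (for each of these groups the chance of that is below 10^-4), which rules them out. Hence G = A_4 (6T4), of order 12.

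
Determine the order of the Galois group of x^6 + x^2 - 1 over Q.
24

The degree of the splitting field over Q equals the order of the Galois group, so first determine the group. The polynomial f is an irreducible sextic over Q, so G = Gal(f/Q) is one of the 16 transitive subgroups 6T1, ..., 6T16 of S_6. The discriminant of f is 61504 = 248^2, a perfect square, so G is contained in A_6. The transitive groups of degree 6 contained in A_6 are: A_4 (6T4, order 12), S_4 (6T7, order 24), (C_3 x C_3) : C_4 (6T10, order 36), PSL(2,5) (6T12, order 60), A_6 (6T15, order 360). By Dedekind's theorem, for a prime p not dividing disc(f) the degrees of the irreducible factors of f mod p form the cycle type of an element of G. Factoring f modulo the 79 such primes p <= 419 (skipping 2, 31, which divide the discriminant), each new pattern first appears at: mod 3: f = (x^2 + 1)(x^4 + 2x^2 + 2), pattern 4+2; mod 5: f = (x^3 + x^2 + 3x + 4)(x^3 + 4x^2 + 3x + 1), pattern 3+3; mod 11: f = (x + 3)(x + 8)(x^2 + 4x + 7)(x^2 + 7x + 7), pattern 2+2+1+1; mod 67: f = (x + 2)(x + 3)(x + 11)(x + 56)(x + 64)(x + 65), pattern 1+1+1+1+1+1. No other pattern occurs in this range, so the set of observed cycle types is {4+2, 3+3, 2+2+1+1, 1+1+1+1+1+1}. The candidates containing elements of all these cycle types are S_4 (6T7) of order 24, (C_3 x C_3) : C_4 (6T10) of order 36, A_6 (6T15) of order 360; the others are excluded. The observed types are precisely the cycle types that occur in S_4 (6T7). Each of the other remaining candidates has further cycle types, and by the Chebotarev density theorem the matching factorization patterns would occur for a proportion of primes equal to their share of the group: (C_3 x C_3) : C_4 (6T10) additionally contains elements of type 3+1+1+1 (4 of its 36 elements, about 11% of primes); A_6 (6T15) additionally contains elements of type 5+1, 3+1+1+1 (184 of its 360 elements, about 51% of primes). None of the 79 primes tested shows any such pattern (for each of these groups the chance of that is below 10^-4), which rules them out. Hence G = S_4 (6T7), of order 24. The Galois group S_4 (6T7) has order 24, so the splitting field has degree 24 over Q.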